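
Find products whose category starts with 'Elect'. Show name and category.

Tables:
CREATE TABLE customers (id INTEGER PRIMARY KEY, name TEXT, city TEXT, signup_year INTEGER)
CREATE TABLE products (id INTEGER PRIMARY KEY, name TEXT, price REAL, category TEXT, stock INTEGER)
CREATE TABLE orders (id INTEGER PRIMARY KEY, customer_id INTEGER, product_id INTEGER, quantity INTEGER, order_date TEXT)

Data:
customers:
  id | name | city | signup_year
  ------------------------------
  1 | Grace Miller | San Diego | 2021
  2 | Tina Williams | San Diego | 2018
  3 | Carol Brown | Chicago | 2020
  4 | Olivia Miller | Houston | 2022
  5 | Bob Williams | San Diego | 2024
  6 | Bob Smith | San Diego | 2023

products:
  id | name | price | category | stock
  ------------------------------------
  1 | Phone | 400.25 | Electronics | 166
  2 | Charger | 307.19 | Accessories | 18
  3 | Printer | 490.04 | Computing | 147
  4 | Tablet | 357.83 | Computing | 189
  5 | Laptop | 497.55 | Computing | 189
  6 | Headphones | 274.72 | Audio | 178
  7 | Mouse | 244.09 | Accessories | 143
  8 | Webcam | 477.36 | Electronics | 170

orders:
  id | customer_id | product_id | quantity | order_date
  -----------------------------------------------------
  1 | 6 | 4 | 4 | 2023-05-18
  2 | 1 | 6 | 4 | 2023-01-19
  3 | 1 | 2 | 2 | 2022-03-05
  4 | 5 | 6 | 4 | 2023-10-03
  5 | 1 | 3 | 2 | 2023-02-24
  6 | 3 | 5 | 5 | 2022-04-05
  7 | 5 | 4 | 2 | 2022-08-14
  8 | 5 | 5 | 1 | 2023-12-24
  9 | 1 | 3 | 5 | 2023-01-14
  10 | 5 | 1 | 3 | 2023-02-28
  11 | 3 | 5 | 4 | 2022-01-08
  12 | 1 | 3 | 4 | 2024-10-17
SELECT name, category FROM products WHERE category LIKE 'Elect%'

Execution result:
name | category
Phone | Electronics
Webcam | Electronics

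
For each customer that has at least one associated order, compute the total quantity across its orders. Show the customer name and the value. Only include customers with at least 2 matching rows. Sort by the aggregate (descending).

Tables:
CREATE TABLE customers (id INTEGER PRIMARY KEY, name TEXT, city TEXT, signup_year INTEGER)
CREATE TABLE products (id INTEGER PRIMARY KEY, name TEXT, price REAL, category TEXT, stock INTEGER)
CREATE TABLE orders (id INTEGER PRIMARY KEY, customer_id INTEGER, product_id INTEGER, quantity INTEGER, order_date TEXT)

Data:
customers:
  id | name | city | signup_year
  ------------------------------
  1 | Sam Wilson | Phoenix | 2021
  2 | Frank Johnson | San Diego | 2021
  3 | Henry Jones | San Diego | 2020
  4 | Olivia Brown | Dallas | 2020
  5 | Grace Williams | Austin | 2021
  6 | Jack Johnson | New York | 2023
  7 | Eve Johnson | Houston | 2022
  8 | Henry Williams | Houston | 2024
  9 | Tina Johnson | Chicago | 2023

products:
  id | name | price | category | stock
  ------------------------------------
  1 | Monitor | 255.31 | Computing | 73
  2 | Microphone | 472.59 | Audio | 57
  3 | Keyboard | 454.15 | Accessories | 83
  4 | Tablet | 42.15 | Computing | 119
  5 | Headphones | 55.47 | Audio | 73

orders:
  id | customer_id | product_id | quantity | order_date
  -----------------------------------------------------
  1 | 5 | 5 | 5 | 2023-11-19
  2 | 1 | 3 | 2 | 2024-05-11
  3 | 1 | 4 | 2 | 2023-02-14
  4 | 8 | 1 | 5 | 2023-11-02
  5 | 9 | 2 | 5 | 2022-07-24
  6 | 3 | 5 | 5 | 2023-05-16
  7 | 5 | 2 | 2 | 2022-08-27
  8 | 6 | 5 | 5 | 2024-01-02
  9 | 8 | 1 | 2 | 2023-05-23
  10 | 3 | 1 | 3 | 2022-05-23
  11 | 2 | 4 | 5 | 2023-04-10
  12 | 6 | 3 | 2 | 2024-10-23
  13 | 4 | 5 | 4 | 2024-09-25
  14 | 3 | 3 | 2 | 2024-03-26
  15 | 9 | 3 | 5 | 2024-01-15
SELECT p.name, SUM(c.quantity) AS sum_quantity FROM orders c JOIN customers p ON c.customer_id = p.id GROUP BY p.id, p.name HAVING COUNT(*) >= 2 ORDER BY sum_quantity DESC

Execution result:
name | sum_quantity
Henry Jones | 10
Tina Johnson | 10
Grace Williams | 7
Jack Johnson | 7
Henry Williams | 7
Sam Wilson | 4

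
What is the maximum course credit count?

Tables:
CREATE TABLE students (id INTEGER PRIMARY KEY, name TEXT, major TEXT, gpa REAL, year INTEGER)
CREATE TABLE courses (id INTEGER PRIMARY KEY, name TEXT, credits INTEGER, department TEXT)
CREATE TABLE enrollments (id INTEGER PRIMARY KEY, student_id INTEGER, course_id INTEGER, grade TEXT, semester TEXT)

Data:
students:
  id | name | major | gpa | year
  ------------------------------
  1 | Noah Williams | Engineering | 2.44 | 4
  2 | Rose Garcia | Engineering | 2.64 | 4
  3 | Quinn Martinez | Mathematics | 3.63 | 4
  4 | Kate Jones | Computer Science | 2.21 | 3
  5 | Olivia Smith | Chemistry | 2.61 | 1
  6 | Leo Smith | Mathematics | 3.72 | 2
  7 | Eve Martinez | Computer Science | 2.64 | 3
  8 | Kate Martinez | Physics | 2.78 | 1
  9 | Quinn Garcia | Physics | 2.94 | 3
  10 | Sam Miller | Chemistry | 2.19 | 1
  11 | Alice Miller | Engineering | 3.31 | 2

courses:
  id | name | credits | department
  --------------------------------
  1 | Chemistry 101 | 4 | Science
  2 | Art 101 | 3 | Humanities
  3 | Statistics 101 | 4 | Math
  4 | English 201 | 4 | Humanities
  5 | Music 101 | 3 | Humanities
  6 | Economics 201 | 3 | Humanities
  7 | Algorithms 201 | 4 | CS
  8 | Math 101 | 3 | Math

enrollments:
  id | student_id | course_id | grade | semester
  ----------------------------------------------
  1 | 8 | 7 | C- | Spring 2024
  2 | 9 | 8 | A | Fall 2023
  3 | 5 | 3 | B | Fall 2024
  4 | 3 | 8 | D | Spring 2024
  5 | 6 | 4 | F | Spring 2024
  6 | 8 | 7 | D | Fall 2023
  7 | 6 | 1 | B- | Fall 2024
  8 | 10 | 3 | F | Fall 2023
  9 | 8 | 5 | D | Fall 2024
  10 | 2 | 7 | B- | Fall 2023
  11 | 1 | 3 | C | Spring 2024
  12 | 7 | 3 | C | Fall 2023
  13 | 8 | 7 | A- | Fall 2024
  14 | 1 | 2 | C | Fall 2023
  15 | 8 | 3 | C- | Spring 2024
SELECT MAX(credits) FROM courses

Execution result:
4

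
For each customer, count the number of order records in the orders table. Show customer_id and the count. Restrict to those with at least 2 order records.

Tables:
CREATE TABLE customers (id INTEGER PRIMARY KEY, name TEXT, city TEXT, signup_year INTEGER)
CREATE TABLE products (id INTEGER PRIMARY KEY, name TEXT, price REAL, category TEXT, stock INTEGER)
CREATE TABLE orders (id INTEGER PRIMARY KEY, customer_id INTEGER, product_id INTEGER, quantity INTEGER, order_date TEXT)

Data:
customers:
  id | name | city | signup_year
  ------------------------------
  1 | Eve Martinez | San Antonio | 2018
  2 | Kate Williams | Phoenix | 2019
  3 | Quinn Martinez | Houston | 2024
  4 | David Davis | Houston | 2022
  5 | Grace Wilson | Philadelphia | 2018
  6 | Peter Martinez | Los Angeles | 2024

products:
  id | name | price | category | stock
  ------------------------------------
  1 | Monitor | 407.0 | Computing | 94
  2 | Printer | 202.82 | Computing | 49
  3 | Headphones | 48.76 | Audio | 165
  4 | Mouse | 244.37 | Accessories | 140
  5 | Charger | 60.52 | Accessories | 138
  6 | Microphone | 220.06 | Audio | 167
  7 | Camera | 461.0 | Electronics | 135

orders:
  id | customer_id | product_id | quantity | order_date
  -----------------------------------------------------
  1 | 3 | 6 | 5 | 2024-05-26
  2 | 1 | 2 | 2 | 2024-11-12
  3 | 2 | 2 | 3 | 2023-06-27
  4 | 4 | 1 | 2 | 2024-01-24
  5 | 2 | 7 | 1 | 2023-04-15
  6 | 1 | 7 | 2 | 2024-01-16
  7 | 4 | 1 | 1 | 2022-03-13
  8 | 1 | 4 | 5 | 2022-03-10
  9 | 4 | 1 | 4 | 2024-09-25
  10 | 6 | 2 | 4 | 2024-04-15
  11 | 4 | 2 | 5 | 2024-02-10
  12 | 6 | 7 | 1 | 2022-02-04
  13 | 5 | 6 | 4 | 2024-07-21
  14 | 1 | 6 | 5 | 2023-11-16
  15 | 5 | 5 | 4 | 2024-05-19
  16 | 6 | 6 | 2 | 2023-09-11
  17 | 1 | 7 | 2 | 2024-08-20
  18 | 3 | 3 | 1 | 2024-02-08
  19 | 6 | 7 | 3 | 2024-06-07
SELECT customer_id, COUNT(*) AS order_count FROM orders GROUP BY customer_id HAVING COUNT(*) >= 2

Execution result:
customer_id | order_count
1 | 5
2 | 2
3 | 2
4 | 4
5 | 2
6 | 4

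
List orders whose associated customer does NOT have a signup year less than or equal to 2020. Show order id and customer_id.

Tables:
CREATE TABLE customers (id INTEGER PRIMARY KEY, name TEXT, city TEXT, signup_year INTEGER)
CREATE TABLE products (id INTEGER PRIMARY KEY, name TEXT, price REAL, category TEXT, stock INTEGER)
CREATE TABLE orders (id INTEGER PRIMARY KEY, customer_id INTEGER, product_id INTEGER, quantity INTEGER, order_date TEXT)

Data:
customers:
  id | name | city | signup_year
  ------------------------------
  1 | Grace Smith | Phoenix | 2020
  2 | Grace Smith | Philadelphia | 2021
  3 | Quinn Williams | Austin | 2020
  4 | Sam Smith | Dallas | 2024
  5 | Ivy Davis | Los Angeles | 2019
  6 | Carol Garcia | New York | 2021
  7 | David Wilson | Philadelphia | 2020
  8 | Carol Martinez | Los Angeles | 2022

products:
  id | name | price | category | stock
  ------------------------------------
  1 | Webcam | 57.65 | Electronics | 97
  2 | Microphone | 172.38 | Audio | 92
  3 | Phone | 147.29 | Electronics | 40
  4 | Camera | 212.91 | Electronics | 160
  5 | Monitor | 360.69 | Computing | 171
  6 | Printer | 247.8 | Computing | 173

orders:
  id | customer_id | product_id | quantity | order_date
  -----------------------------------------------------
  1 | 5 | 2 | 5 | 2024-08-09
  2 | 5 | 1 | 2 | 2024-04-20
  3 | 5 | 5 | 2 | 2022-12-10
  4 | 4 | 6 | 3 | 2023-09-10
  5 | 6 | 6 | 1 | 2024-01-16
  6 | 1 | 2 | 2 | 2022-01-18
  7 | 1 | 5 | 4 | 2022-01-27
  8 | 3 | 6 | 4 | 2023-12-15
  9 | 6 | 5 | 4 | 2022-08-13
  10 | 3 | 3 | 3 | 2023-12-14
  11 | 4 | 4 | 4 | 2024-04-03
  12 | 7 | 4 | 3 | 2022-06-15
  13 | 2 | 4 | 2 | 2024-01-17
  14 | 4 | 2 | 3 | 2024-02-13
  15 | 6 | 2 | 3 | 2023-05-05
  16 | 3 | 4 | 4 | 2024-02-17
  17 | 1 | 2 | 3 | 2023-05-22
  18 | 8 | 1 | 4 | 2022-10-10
SELECT id, customer_id FROM orders WHERE customer_id NOT IN (SELECT id FROM customers WHERE signup_year <= 2020)

Execution result:
id | customer_id
4 | 4
5 | 6
9 | 6
11 | 4
13 | 2
14 | 4
15 | 6
18 | 8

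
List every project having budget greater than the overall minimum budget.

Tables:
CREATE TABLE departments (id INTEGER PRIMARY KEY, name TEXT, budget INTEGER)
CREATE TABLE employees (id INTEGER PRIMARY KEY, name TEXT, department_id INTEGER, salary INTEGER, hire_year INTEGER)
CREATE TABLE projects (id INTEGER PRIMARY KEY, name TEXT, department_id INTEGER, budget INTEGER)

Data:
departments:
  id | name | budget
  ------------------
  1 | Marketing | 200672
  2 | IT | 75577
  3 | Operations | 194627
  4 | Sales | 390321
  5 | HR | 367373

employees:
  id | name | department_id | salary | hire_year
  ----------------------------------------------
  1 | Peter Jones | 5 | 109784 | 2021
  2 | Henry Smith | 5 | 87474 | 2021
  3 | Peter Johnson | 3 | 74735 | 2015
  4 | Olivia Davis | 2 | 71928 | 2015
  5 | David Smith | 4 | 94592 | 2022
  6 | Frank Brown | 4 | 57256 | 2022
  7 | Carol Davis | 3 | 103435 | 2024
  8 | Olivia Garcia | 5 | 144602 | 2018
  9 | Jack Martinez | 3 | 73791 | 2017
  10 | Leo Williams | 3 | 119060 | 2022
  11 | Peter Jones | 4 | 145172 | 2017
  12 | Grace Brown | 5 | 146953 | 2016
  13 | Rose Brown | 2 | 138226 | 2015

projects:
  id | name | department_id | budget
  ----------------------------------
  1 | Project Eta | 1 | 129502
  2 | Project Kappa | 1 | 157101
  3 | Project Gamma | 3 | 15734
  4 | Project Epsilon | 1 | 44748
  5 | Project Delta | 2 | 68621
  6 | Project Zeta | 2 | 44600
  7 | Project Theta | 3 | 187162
SELECT name, budget FROM projects WHERE budget > (SELECT MIN(budget) FROM projects)

Execution result:
name | budget
Project Eta | 129502
Project Kappa | 157101
Project Epsilon | 44748
Project Delta | 68621
Project Zeta | 44600
Project Theta | 187162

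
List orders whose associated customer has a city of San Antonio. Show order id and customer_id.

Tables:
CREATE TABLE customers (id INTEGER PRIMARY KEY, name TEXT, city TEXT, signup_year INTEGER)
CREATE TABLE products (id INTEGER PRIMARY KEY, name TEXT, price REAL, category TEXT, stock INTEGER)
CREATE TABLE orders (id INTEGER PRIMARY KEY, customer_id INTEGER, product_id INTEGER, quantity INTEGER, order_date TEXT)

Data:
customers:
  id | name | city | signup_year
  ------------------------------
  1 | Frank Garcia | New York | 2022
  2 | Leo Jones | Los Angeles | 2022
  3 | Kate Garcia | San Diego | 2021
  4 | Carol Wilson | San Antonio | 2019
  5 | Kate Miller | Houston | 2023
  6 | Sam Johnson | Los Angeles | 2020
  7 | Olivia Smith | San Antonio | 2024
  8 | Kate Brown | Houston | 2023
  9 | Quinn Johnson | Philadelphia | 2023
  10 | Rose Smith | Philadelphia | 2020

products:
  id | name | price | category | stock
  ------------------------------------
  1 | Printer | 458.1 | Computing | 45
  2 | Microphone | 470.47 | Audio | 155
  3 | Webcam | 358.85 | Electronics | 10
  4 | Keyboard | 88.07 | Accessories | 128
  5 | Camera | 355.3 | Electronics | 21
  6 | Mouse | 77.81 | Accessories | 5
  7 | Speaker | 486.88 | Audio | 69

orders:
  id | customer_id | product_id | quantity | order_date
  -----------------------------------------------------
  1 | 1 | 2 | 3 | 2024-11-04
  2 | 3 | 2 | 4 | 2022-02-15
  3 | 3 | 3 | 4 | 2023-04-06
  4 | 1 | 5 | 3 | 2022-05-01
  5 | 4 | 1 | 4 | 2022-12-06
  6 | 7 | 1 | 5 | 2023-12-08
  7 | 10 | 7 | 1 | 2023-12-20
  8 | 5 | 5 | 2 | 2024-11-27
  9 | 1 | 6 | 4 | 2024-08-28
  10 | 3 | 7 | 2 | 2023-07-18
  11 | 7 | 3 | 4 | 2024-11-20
SELECT id, customer_id FROM orders WHERE customer_id IN (SELECT id FROM customers WHERE city = 'San Antonio')

Execution result:
id | customer_id
5 | 4
6 | 7
11 | 7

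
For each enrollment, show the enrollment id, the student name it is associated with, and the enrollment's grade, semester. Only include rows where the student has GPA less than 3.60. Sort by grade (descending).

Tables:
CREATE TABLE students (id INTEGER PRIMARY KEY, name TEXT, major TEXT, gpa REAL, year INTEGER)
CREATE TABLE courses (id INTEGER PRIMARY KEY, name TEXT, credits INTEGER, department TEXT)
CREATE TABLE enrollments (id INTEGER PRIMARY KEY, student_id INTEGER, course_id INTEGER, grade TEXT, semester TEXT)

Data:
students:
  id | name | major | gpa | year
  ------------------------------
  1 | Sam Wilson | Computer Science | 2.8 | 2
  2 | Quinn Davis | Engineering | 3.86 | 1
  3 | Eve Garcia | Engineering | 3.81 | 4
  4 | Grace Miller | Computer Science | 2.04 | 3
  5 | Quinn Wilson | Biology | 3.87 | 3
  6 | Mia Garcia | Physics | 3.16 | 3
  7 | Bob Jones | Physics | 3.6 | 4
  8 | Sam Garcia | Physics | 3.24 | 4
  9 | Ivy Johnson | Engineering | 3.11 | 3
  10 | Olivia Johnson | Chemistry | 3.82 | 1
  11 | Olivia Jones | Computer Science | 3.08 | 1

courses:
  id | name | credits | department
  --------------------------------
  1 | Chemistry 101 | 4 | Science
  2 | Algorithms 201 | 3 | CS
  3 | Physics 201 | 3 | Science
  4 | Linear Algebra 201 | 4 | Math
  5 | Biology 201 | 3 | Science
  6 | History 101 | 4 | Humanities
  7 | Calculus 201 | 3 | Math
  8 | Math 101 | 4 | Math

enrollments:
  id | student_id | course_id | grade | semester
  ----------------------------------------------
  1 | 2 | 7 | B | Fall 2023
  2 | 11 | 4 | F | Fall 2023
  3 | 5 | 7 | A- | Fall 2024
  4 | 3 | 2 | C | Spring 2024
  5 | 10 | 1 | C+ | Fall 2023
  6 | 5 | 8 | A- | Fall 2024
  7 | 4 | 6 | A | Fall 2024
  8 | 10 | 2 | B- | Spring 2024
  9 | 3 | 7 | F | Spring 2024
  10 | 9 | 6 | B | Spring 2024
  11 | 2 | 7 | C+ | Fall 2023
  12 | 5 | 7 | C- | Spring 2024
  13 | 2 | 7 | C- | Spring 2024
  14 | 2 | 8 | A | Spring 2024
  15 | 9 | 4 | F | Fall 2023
SELECT c.id, p.name AS student, c.grade, c.semester FROM enrollments c JOIN students p ON c.student_id = p.id WHERE p.gpa < 3.6 ORDER BY c.grade DESC

Execution result:
id | student | grade | semester
2 | Olivia Jones | F | Fall 2023
15 | Ivy Johnson | F | Fall 2023
10 | Ivy Johnson | B | Spring 2024
7 | Grace Miller | A | Fall 2024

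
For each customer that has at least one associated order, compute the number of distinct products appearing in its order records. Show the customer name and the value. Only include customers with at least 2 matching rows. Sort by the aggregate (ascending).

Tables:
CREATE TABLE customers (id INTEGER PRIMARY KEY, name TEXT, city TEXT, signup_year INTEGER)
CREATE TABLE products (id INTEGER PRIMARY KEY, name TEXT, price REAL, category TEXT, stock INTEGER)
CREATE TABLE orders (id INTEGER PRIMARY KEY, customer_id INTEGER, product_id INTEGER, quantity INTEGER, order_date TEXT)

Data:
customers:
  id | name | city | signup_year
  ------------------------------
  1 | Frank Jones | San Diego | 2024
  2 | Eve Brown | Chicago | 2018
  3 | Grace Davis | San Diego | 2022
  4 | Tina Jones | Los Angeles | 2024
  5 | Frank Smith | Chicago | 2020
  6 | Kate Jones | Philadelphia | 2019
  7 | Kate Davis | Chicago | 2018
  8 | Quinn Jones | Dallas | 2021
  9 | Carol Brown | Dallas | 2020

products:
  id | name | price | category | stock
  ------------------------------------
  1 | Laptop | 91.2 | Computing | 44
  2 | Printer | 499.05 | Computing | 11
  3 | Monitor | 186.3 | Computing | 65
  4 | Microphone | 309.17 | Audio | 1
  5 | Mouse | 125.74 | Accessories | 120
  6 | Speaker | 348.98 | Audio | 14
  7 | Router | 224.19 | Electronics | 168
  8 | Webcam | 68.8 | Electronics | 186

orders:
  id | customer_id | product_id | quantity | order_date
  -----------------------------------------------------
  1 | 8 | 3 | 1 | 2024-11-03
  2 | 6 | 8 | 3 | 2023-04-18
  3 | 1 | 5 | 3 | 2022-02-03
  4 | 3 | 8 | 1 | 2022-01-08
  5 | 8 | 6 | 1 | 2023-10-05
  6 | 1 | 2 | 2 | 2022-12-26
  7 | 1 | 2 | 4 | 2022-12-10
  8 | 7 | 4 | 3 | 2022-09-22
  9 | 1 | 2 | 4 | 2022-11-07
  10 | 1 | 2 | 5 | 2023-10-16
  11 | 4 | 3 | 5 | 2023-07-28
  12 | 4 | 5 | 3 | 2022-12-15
SELECT p.name, COUNT(DISTINCT c.product_id) AS distinct_product_count FROM orders c JOIN customers p ON c.customer_id = p.id GROUP BY p.id, p.name HAVING COUNT(*) >= 2 ORDER BY distinct_product_count ASC

Execution result:
name | distinct_product_count
Frank Jones | 2
Tina Jones | 2
Quinn Jones | 2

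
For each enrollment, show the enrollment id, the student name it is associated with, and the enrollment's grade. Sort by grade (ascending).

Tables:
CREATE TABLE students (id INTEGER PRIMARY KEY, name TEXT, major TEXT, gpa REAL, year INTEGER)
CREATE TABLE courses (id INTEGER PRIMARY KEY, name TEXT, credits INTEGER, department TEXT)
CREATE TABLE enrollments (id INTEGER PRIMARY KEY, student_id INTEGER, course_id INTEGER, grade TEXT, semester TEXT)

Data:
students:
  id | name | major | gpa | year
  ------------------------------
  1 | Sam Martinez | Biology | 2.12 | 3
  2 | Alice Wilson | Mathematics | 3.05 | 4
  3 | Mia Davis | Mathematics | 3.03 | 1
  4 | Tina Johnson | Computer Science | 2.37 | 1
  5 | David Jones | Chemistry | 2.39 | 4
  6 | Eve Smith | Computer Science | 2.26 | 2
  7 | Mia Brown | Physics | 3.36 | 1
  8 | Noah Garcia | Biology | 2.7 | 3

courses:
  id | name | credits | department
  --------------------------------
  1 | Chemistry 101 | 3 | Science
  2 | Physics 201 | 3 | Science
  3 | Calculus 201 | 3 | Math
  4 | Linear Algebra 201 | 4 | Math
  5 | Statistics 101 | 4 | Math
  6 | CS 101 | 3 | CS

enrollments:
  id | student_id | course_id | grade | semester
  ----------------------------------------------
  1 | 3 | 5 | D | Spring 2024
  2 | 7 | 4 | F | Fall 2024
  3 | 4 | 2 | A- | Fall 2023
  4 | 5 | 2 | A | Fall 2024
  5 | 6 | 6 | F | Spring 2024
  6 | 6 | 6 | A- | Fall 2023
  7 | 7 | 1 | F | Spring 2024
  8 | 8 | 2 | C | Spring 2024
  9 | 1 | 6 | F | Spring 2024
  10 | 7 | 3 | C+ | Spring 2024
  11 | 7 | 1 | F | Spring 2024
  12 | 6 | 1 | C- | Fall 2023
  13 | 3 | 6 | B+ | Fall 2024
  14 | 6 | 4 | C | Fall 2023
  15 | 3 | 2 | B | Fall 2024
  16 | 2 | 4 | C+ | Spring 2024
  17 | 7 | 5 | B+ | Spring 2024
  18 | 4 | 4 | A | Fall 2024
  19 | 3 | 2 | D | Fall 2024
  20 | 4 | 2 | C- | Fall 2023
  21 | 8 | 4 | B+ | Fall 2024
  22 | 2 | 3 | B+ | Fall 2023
SELECT c.id, p.name AS student, c.grade FROM enrollments c JOIN students p ON c.student_id = p.id ORDER BY c.grade ASC

Execution result:
id | student | grade
4 | David Jones | A
18 | Tina Johnson | A
3 | Tina Johnson | A-
6 | Eve Smith | A-
15 | Mia Davis | B
13 | Mia Davis | B+
17 | Mia Brown | B+
21 | Noah Garcia | B+
22 | Alice Wilson | B+
8 | Noah Garcia | C
14 | Eve Smith | C
10 | Mia Brown | C+
16 | Alice Wilson | C+
12 | Eve Smith | C-
20 | Tina Johnson | C-
1 | Mia Davis | D
19 | Mia Davis | D
2 | Mia Brown | F
5 | Eve Smith | F
7 | Mia Brown | F
9 | Sam Martinez | F
11 | Mia Brown | F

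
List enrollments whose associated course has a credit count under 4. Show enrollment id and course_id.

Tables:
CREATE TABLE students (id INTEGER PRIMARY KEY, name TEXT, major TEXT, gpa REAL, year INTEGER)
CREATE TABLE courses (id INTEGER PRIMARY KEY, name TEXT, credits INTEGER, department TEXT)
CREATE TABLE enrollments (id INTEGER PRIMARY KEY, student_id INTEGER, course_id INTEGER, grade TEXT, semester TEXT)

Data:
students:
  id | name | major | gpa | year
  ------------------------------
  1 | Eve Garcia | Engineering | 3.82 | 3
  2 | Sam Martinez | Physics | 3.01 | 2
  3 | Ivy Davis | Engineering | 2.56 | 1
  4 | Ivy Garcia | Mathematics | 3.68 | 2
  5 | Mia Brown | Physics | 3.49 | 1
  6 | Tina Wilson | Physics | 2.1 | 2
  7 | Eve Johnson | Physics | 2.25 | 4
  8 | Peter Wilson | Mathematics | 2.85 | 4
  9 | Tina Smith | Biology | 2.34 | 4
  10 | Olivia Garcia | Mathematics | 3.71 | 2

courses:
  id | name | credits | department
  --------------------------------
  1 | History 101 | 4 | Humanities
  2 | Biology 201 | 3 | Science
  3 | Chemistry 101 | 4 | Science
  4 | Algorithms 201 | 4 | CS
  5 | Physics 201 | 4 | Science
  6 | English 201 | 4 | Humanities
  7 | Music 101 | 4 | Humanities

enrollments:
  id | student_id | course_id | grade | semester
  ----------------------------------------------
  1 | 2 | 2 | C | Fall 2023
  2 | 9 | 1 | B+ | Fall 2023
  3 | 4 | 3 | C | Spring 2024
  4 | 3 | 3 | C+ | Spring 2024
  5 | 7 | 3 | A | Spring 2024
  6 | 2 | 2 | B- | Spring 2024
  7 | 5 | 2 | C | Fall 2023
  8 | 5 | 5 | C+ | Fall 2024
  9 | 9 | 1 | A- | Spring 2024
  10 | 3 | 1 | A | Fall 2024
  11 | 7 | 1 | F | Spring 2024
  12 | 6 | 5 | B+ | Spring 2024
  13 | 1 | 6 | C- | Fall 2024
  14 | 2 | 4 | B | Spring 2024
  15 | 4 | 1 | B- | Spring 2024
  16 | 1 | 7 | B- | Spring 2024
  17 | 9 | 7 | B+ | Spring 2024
SELECT id, course_id FROM enrollments WHERE course_id IN (SELECT id FROM courses WHERE credits < 4)

Execution result:
id | course_id
1 | 2
6 | 2
7 | 2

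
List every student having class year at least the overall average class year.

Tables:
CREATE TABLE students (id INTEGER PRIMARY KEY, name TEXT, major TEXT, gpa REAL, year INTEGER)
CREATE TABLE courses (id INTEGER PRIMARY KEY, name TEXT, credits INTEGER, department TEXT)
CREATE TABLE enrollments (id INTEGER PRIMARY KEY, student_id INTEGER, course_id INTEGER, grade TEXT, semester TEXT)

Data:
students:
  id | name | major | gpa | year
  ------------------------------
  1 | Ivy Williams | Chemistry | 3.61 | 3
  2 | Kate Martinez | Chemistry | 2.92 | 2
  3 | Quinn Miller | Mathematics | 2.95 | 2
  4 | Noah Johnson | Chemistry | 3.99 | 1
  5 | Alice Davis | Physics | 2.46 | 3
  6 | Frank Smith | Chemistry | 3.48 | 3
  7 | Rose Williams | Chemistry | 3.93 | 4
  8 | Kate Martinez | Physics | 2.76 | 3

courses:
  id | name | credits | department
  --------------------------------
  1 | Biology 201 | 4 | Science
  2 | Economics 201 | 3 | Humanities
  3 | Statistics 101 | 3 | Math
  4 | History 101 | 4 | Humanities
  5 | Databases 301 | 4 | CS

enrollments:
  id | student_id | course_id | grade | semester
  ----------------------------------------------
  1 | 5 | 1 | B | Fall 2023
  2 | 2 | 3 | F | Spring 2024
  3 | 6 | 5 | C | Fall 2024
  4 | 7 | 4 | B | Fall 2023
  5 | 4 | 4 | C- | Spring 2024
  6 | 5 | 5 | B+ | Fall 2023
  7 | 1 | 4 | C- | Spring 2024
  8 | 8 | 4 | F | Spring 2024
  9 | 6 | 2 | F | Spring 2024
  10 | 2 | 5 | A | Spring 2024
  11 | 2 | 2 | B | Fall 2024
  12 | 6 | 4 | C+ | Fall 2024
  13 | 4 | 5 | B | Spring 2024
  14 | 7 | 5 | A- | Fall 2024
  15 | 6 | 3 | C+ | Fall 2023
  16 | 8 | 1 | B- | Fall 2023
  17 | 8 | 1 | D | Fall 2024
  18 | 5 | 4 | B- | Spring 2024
SELECT name, year FROM students WHERE year >= (SELECT AVG(year) FROM students)

Execution result:
name | year
Ivy Williams | 3
Alice Davis | 3
Frank Smith | 3
Rose Williams | 4
Kate Martinez | 3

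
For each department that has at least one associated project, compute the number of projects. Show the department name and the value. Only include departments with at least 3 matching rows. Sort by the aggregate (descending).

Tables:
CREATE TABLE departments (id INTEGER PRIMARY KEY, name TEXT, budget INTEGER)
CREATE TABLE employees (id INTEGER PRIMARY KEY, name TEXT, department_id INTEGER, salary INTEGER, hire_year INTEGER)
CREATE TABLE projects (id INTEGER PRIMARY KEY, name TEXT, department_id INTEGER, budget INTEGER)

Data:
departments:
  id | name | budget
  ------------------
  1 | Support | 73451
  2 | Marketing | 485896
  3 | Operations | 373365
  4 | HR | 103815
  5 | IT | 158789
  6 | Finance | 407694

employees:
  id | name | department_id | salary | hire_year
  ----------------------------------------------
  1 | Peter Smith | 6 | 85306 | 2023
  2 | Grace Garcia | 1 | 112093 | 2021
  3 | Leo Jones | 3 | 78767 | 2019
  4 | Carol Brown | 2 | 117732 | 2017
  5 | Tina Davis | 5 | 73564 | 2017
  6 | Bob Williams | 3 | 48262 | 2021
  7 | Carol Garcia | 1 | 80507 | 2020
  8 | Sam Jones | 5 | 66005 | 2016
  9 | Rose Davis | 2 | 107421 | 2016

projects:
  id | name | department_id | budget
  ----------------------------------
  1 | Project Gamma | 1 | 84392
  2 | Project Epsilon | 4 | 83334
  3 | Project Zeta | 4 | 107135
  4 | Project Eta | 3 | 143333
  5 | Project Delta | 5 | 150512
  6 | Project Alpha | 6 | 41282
SELECT p.name, COUNT(*) AS n FROM projects c JOIN departments p ON c.department_id = p.id GROUP BY p.id, p.name HAVING COUNT(*) >= 3 ORDER BY n DESC

Execution result:
(no rows)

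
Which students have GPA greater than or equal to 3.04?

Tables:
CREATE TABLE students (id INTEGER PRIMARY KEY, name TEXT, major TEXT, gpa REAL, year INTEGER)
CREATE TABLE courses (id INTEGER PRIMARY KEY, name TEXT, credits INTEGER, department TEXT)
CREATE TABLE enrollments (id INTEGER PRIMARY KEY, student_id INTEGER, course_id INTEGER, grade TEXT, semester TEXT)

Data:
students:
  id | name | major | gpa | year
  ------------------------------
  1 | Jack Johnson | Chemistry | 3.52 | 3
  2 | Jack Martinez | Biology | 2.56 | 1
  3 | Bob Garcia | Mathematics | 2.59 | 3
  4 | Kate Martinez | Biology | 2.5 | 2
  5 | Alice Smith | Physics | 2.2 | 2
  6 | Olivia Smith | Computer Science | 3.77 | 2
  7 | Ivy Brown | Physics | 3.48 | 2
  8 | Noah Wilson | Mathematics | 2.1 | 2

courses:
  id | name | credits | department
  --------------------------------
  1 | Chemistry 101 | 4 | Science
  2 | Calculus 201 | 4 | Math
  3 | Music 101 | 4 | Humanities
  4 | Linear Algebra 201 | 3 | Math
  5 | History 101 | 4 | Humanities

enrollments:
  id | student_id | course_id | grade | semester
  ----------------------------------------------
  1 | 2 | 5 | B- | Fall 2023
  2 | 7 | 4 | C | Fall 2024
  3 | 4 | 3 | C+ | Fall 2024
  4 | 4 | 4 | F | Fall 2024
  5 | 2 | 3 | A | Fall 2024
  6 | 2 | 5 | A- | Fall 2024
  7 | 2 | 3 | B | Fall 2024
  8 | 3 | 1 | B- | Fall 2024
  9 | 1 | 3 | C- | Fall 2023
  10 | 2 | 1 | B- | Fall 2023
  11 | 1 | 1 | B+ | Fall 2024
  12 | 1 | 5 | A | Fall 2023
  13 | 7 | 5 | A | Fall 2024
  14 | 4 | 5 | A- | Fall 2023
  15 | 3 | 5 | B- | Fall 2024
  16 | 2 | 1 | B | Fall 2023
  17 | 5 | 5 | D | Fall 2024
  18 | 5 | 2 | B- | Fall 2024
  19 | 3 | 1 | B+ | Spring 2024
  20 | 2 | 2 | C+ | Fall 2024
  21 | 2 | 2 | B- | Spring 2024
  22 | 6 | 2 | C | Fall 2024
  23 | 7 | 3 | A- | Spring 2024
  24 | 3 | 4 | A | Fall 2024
SELECT name, gpa FROM students WHERE gpa >= 3.04

Execution result:
name | gpa
Jack Johnson | 3.52
Olivia Smith | 3.77
Ivy Brown | 3.48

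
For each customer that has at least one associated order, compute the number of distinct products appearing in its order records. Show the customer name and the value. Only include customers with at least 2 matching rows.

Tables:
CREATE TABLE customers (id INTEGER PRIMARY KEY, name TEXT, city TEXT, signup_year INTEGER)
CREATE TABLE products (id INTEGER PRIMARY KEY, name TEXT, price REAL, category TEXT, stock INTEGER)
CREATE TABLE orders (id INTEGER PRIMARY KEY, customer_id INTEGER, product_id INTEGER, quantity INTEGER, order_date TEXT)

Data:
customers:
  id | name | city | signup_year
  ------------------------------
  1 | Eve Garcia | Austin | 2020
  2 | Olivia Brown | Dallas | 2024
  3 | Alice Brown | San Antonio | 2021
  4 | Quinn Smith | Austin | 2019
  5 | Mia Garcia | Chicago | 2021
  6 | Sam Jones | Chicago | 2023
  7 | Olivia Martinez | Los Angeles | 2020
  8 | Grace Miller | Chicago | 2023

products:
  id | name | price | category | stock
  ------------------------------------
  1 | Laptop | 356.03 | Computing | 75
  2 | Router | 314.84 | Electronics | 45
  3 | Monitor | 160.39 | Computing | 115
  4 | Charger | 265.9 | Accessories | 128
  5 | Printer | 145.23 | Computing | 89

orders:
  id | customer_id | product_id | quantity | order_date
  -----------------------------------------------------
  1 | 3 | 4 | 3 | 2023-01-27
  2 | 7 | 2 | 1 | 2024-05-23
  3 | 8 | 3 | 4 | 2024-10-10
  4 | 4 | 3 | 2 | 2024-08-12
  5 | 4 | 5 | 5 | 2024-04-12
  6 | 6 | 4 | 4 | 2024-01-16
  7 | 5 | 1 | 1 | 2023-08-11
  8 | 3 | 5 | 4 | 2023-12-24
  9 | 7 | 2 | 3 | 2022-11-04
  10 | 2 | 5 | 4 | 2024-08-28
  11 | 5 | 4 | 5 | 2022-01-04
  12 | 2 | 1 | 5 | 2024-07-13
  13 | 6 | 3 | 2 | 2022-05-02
SELECT p.name, COUNT(DISTINCT c.product_id) AS distinct_product_count FROM orders c JOIN customers p ON c.customer_id = p.id GROUP BY p.id, p.name HAVING COUNT(*) >= 2

Execution result:
name | distinct_product_count
Olivia Brown | 2
Alice Brown | 2
Quinn Smith | 2
Mia Garcia | 2
Sam Jones | 2
Olivia Martinez | 1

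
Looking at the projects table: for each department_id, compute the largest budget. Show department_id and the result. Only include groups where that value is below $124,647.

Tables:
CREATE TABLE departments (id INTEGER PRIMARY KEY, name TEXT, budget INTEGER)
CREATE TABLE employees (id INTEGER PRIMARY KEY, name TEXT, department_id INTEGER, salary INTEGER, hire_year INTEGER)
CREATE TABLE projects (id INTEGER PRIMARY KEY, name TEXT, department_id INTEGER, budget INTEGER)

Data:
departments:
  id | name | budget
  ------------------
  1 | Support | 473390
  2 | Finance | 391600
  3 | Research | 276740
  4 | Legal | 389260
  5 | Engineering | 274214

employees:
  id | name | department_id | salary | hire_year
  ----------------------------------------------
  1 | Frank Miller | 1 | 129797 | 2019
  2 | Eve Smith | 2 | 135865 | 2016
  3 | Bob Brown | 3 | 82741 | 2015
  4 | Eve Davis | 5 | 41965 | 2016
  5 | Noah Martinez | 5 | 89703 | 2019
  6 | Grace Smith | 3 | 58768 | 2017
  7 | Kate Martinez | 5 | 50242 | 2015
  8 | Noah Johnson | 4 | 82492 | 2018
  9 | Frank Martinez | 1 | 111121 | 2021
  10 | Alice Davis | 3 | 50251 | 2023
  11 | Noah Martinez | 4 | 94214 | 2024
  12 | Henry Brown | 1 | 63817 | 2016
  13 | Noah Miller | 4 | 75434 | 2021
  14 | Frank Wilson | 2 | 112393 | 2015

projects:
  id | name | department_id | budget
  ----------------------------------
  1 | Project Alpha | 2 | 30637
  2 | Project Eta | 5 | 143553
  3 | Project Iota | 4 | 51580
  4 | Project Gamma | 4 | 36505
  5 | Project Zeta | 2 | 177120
SELECT department_id, MAX(budget) AS max_budget FROM projects GROUP BY department_id HAVING MAX(budget) < 124647

Execution result:
department_id | max_budget
4 | 51580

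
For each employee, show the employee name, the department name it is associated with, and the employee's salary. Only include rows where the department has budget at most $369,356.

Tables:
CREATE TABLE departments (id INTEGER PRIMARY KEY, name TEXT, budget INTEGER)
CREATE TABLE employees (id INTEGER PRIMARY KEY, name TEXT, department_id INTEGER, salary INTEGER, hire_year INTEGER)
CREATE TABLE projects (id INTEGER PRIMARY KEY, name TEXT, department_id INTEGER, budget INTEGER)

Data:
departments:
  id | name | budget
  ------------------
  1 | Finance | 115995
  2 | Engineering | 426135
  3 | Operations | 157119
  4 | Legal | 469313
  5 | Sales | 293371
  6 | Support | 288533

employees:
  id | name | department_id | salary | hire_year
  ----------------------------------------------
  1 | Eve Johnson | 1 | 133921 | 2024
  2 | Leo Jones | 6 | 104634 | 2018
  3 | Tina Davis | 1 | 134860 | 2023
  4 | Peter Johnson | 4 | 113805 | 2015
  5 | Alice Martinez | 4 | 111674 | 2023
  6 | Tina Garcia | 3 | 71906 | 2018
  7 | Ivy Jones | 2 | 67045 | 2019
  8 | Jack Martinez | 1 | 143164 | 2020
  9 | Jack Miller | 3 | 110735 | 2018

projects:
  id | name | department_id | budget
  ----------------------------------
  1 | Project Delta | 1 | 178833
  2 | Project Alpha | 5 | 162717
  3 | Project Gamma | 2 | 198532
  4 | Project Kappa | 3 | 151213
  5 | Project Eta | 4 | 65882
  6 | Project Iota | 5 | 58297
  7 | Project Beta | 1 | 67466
SELECT c.name, p.name AS department, c.salary FROM employees c JOIN departments p ON c.department_id = p.id WHERE p.budget <= 369356

Execution result:
name | department | salary
Eve Johnson | Finance | 133921
Leo Jones | Support | 104634
Tina Davis | Finance | 134860
Tina Garcia | Operations | 71906
Jack Martinez | Finance | 143164
Jack Miller | Operations | 110735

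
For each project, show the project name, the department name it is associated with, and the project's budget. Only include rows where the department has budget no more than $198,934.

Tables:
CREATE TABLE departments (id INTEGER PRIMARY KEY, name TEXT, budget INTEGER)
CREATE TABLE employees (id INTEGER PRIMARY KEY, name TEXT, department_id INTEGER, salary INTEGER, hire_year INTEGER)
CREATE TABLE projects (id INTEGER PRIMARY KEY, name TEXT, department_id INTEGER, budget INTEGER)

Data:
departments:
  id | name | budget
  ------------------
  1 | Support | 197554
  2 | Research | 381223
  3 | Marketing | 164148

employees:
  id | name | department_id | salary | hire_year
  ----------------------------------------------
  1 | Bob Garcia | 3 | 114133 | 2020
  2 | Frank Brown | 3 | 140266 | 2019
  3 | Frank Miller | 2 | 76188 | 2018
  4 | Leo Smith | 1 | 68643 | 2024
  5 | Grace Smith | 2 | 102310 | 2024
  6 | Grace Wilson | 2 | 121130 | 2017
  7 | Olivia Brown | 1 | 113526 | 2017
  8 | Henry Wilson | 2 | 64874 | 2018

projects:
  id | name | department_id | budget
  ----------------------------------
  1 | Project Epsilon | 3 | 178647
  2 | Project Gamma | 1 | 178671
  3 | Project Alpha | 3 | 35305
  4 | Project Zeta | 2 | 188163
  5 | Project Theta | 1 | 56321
SELECT c.name, p.name AS department, c.budget FROM projects c JOIN departments p ON c.department_id = p.id WHERE p.budget <= 198934

Execution result:
name | department | budget
Project Epsilon | Marketing | 178647
Project Gamma | Support | 178671
Project Alpha | Marketing | 35305
Project Theta | Support | 56321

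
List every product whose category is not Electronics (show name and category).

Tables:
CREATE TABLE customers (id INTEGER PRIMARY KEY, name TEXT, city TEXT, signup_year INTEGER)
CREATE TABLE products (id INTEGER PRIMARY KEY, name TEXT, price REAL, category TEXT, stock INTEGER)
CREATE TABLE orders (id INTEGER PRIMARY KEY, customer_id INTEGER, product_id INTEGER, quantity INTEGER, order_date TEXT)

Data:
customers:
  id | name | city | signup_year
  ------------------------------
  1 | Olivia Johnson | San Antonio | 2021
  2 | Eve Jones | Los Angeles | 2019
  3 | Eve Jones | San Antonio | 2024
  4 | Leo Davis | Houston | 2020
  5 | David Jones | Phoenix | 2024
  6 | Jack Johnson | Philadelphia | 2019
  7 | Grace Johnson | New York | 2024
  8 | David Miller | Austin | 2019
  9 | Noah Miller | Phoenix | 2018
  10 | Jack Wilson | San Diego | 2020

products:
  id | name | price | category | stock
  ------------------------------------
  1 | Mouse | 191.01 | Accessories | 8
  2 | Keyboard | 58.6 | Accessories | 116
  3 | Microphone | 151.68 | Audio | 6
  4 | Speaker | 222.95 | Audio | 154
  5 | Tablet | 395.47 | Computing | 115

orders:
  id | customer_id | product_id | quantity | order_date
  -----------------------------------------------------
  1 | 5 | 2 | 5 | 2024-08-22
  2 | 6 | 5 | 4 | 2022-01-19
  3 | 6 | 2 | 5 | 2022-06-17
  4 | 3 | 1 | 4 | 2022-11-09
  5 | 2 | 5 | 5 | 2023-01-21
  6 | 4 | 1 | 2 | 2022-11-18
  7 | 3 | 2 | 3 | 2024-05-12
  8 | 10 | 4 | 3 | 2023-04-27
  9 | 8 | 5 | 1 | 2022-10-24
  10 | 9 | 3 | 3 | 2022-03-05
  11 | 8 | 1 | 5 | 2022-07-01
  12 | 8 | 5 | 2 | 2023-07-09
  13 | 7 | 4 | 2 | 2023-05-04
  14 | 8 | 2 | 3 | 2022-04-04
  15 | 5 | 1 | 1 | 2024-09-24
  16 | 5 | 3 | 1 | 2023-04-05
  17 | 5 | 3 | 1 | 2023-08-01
SELECT name, category FROM products WHERE category <> 'Electronics'

Execution result:
name | category
Mouse | Accessories
Keyboard | Accessories
Microphone | Audio
Speaker | Audio
Tablet | Computing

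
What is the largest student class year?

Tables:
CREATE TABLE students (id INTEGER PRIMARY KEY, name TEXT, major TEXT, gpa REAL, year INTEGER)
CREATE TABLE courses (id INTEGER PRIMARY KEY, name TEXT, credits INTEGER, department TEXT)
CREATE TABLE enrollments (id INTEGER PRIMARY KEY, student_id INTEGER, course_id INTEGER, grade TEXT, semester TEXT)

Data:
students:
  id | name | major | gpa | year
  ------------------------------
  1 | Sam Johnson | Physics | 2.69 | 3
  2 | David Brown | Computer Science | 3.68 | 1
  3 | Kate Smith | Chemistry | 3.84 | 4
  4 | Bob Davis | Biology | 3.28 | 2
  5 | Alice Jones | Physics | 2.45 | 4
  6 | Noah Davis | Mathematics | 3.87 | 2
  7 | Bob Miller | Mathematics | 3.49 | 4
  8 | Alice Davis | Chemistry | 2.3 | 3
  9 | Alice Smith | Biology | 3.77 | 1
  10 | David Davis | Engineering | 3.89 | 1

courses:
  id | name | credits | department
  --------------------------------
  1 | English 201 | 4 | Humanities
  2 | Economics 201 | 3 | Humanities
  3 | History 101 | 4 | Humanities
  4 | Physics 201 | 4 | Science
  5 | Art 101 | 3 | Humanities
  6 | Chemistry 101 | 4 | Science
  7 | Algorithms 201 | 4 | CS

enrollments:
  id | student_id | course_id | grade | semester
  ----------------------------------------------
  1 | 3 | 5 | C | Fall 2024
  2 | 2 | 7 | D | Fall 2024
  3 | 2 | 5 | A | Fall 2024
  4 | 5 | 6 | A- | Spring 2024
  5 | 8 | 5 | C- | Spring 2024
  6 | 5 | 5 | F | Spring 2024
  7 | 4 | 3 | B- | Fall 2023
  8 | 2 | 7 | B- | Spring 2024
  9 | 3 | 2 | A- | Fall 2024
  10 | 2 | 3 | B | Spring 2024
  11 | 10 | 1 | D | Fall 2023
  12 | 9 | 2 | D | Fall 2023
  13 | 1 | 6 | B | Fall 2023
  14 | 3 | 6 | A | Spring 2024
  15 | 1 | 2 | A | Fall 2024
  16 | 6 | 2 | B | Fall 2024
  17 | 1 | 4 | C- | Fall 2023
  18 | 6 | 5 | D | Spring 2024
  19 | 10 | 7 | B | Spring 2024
SELECT MAX(year) FROM students

Execution result:
4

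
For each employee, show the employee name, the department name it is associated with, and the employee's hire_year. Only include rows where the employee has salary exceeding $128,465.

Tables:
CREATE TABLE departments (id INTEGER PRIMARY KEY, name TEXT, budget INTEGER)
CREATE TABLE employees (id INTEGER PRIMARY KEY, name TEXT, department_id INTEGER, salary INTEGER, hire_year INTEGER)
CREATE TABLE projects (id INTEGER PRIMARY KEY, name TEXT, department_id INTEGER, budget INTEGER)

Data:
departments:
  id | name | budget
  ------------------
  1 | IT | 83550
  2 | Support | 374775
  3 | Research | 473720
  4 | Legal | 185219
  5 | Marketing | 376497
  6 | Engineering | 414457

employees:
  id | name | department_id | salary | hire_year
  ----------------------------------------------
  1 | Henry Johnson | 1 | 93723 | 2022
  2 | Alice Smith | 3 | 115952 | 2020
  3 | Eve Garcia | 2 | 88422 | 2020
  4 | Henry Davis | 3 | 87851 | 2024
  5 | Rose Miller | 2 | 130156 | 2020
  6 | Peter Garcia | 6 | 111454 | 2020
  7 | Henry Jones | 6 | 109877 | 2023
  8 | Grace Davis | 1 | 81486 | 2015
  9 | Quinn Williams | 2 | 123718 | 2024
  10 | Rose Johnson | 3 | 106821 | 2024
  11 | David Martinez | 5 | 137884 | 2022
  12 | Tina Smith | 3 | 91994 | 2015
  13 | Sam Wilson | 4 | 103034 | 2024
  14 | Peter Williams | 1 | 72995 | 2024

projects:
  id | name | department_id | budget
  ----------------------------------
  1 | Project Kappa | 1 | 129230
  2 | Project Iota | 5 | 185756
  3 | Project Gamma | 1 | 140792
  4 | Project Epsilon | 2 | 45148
SELECT c.name, p.name AS department, c.hire_year FROM employees c JOIN departments p ON c.department_id = p.id WHERE c.salary > 128465

Execution result:
name | department | hire_year
Rose Miller | Support | 2020
David Martinez | Marketing | 2022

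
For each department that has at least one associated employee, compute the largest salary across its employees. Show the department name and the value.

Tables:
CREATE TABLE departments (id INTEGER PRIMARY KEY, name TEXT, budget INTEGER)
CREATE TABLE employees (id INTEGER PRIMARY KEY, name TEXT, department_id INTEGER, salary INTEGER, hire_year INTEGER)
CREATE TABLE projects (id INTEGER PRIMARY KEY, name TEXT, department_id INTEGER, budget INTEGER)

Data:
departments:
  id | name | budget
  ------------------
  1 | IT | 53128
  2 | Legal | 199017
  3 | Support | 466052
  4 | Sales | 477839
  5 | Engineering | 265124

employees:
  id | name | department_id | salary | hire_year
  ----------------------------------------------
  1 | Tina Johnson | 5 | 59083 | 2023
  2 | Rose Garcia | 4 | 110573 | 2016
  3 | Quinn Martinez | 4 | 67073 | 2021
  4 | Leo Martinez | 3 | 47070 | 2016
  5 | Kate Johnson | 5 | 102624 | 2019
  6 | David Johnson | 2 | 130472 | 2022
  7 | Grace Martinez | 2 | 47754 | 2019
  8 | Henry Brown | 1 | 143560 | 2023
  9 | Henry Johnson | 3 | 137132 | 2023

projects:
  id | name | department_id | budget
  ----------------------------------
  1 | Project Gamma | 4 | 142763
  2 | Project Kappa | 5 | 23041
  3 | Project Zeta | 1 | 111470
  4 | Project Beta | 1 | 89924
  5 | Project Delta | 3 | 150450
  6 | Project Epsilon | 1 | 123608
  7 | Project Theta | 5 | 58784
SELECT p.name, MAX(c.salary) AS max_salary FROM employees c JOIN departments p ON c.department_id = p.id GROUP BY p.id, p.name

Execution result:
name | max_salary
IT | 143560
Legal | 130472
Support | 137132
Sales | 110573
Engineering | 102624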